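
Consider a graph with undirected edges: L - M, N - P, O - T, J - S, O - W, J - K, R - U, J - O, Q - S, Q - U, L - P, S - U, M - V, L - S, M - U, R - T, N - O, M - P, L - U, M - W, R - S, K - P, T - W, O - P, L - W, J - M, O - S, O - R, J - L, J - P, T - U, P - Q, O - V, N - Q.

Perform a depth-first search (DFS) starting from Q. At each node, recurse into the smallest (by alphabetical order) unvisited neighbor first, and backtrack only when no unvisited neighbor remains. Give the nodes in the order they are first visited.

Q N O J K P L M U R S T W V

Visit Q
Q → N
N → O
O → J
J → K
K → P
P → L
L → M
M → U
U → R
R → S
R → T
T → W
M → V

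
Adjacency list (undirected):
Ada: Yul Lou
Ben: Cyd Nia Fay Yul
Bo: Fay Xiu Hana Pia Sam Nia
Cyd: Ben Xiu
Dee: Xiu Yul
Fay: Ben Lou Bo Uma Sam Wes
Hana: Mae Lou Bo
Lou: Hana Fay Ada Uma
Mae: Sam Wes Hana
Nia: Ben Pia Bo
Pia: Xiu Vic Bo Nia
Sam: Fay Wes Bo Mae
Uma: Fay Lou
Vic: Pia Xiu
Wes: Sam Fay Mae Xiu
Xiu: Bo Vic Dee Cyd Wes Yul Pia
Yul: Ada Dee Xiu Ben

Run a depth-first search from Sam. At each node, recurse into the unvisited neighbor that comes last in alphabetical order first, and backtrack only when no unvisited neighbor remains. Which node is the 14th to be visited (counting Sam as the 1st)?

Visit Sam
Sam → Wes
Wes → Xiu
Xiu → Yul
Yul → Dee
Yul → Ben
Ben → Nia
Nia → Pia
Pia → Vic
Pia → Bo
Bo → Hana
Hana → Mae
Hana → Lou
Lou → Uma
Uma → Fay
Lou → Ada
Ben → Cyd

Visit order: Sam, Wes, Xiu, Yul, Dee, Ben, Nia, Pia, Vic, Bo, Hana, Mae, Lou, Uma, Fay, Ada, Cyd

Uma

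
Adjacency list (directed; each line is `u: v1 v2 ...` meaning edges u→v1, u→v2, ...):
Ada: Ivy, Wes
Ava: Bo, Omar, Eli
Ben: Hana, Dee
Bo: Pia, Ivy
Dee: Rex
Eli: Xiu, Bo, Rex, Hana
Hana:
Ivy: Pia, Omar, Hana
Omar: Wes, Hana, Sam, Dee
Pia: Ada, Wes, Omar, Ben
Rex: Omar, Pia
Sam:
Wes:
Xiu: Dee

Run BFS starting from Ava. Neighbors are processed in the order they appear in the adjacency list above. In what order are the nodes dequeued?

Visit Ava; enqueue Bo, Omar, Eli → queue [Bo, Omar, Eli]
Visit Bo; enqueue Pia, Ivy → queue [Omar, Eli, Pia, Ivy]
Visit Omar; enqueue Wes, Hana, Sam, Dee → queue [Eli, Pia, Ivy, Wes, Hana, Sam, Dee]
Visit Eli; enqueue Xiu, Rex → queue [Pia, Ivy, Wes, Hana, Sam, Dee, Xiu, Rex]
Visit Pia; enqueue Ada, Ben → queue [Ivy, Wes, Hana, Sam, Dee, Xiu, Rex, Ada, Ben]
Visit Ivy → queue [Wes, Hana, Sam, Dee, Xiu, Rex, Ada, Ben]
Visit Wes → queue [Hana, Sam, Dee, Xiu, Rex, Ada, Ben]
Visit Hana → queue [Sam, Dee, Xiu, Rex, Ada, Ben]
Visit Sam → queue [Dee, Xiu, Rex, Ada, Ben]
Visit Dee → queue [Xiu, Rex, Ada, Ben]
Visit Xiu → queue [Rex, Ada, Ben]
Visit Rex → queue [Ada, Ben]
Visit Ada → queue [Ben]
Visit Ben → queue []

Ava -> Bo -> Omar -> Eli -> Pia -> Ivy -> Wes -> Hana -> Sam -> Dee -> Xiu -> Rex -> Ada -> Ben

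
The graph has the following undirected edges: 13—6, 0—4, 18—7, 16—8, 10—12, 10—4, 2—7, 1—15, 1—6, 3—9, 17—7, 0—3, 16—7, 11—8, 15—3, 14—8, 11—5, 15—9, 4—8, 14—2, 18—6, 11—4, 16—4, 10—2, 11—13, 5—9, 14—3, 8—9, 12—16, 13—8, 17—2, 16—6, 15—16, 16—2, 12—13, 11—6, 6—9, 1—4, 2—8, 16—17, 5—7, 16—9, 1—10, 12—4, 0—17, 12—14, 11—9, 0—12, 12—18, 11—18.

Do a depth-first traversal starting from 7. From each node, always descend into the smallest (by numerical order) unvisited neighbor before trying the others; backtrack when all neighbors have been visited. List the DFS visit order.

Visit 7
7 → 2
2 → 8
8 → 4
4 → 0
0 → 3
3 → 9
9 → 5
5 → 11
11 → 6
6 → 1
1 → 10
10 → 12
12 → 13
12 → 14
12 → 16
16 → 15
16 → 17
12 → 18

7 2 8 4 0 3 9 5 11 6 1 10 12 13 14 16 15 17 18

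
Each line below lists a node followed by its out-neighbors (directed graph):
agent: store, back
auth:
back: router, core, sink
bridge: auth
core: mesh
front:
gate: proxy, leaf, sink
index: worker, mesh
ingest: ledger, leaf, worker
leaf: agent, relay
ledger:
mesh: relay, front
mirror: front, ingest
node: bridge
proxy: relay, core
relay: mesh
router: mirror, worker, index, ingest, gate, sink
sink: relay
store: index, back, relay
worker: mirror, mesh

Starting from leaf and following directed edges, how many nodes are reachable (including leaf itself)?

17

BFS from leaf visits: leaf, agent, relay, back, store, mesh, core, router, sink, index, front, gate, ingest, mirror, worker, proxy, ledger
Reachable nodes: 17 of 20 total.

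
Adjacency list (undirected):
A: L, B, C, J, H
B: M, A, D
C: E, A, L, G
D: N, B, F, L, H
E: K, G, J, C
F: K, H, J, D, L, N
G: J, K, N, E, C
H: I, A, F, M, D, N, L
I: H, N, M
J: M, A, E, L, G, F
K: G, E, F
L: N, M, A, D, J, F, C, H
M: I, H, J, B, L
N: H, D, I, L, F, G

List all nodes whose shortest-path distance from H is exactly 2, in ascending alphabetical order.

B, C, G, J, K

Level 0: H
Level 1: A, D, F, I, L, M, N
Level 2: B, C, G, J, K
Level 3: E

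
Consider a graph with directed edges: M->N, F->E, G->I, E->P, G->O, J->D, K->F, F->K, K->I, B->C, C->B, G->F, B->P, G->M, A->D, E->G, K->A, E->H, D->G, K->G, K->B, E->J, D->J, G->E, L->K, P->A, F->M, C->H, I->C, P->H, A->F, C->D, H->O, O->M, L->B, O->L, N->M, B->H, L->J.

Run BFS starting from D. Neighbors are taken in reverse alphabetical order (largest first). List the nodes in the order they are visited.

D, J, G, O, M, I, F, E, L, N, C, K, P, H, B, A

Visit D; enqueue J, G → queue [J, G]
Visit J → queue [G]
Visit G; enqueue O, M, I, F, E → queue [O, M, I, F, E]
Visit O; enqueue L → queue [M, I, F, E, L]
Visit M; enqueue N → queue [I, F, E, L, N]
Visit I; enqueue C → queue [F, E, L, N, C]
Visit F; enqueue K → queue [E, L, N, C, K]
Visit E; enqueue P, H → queue [L, N, C, K, P, H]
Visit L; enqueue B → queue [N, C, K, P, H, B]
Visit N → queue [C, K, P, H, B]
Visit C → queue [K, P, H, B]
Visit K; enqueue A → queue [P, H, B, A]
Visit P → queue [H, B, A]
Visit H → queue [B, A]
Visit B → queue [A]
Visit A → queue []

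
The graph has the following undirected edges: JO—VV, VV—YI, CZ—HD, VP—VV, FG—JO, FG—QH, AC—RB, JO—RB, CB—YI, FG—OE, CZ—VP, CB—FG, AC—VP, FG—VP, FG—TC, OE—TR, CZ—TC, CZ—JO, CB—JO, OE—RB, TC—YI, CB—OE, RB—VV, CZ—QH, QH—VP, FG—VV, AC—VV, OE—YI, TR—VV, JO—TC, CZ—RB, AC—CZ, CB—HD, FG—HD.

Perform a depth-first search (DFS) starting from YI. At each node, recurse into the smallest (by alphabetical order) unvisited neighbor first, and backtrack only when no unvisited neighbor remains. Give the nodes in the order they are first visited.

YI CB FG HD CZ AC RB JO TC VV TR OE VP QH

Visit YI
YI → CB
CB → FG
FG → HD
HD → CZ
CZ → AC
AC → RB
RB → JO
JO → TC
JO → VV
VV → TR
TR → OE
VV → VP
VP → QH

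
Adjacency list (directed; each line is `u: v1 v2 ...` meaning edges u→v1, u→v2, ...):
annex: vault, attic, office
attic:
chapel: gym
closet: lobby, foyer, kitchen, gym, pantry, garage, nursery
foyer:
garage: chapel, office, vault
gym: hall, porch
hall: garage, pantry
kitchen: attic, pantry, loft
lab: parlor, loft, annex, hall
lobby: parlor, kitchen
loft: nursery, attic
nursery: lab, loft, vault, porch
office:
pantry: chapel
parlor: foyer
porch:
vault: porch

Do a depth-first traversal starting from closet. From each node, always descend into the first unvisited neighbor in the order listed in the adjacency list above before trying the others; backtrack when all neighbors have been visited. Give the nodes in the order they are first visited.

closet -> lobby -> parlor -> foyer -> kitchen -> attic -> pantry -> chapel -> gym -> hall -> garage -> office -> vault -> porch -> loft -> nursery -> lab -> annex

Visit closet
closet → lobby
lobby → parlor
parlor → foyer
lobby → kitchen
kitchen → attic
kitchen → pantry
pantry → chapel
chapel → gym
gym → hall
hall → garage
garage → office
garage → vault
vault → porch
kitchen → loft
loft → nursery
nursery → lab
lab → annex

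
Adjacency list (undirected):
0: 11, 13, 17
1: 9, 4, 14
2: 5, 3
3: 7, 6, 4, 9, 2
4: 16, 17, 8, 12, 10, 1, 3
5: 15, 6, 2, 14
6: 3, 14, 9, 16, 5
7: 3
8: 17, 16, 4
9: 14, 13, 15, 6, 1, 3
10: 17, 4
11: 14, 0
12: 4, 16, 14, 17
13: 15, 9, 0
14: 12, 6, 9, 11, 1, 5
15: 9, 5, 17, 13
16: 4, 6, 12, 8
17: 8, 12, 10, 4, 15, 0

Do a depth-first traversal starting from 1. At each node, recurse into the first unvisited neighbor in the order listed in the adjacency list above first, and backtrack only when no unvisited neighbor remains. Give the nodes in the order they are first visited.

1 9 14 12 4 16 6 3 7 2 5 15 17 8 10 0 11 13

Visit 1
1 → 9
9 → 14
14 → 12
12 → 4
4 → 16
16 → 6
6 → 3
3 → 7
3 → 2
2 → 5
5 → 15
15 → 17
17 → 8
17 → 10
17 → 0
0 → 11
0 → 13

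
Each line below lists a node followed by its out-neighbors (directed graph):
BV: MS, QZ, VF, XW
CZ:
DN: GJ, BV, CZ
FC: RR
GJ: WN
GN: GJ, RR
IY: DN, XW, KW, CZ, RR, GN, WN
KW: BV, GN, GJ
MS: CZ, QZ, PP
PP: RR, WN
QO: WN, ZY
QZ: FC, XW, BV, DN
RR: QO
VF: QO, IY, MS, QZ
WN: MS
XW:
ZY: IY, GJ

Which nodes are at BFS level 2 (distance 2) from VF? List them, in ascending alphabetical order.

BV, CZ, DN, FC, GN, KW, PP, RR, WN, XW, ZY

Level 0: VF
Level 1: IY, MS, QO, QZ
Level 2: BV, CZ, DN, FC, GN, KW, PP, RR, WN, XW, ZY
Level 3: GJ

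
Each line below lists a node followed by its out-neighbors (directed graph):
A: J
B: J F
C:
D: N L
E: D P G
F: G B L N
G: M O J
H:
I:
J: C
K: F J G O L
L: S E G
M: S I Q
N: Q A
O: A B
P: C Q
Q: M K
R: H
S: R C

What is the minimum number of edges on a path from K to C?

2

Level 0: K
Level 1: F, G, J, L, O
Level 2: A, B, C, E, M, N, S
Level 3: D, I, P, Q, R
Level 4: H
C first appears at level 2.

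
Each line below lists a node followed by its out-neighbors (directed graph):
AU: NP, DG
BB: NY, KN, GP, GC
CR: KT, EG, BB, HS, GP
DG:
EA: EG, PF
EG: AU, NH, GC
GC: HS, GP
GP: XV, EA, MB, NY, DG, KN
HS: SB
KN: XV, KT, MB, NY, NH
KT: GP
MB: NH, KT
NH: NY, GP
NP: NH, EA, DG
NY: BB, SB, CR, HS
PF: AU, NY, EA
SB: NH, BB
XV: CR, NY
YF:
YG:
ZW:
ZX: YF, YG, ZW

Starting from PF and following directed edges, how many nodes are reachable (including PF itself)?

18

BFS from PF visits: PF, NY, EA, AU, SB, HS, CR, BB, EG, NP, DG, NH, KT, GP, KN, GC, XV, MB
Reachable nodes: 18 of 22 total.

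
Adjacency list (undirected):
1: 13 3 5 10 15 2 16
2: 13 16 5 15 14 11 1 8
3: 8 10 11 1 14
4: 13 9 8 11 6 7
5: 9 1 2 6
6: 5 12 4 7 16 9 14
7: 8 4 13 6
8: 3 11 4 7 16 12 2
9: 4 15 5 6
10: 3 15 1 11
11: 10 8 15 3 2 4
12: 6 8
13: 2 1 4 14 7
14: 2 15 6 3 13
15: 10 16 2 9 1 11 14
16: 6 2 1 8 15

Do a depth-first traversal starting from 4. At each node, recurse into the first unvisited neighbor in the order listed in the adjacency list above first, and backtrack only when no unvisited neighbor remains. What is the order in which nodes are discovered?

4, 13, 2, 16, 6, 5, 9, 15, 10, 3, 8, 11, 7, 12, 1, 14

Visit 4
4 → 13
13 → 2
2 → 16
16 → 6
6 → 5
5 → 9
9 → 15
15 → 10
10 → 3
3 → 8
8 → 11
8 → 7
8 → 12
3 → 1
3 → 14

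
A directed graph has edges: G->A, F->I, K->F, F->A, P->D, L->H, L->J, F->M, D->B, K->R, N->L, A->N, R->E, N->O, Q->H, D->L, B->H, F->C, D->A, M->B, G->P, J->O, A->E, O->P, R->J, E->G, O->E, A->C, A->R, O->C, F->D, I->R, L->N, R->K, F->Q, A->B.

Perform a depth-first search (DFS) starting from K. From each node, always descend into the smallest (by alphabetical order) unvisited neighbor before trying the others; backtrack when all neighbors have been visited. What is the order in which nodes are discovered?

Visit K
K → F
F → A
A → B
B → H
A → C
A → E
E → G
G → P
P → D
D → L
L → J
J → O
L → N
A → R
F → I
F → M
F → Q

K -> F -> A -> B -> H -> C -> E -> G -> P -> D -> L -> J -> O -> N -> R -> I -> M -> Q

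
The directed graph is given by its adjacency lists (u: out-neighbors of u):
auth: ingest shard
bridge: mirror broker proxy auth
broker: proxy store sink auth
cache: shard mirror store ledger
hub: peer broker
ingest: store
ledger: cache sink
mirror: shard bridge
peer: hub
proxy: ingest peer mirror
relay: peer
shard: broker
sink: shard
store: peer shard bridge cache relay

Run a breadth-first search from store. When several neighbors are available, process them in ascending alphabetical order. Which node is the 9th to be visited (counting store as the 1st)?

Visit store; enqueue bridge, cache, peer, relay, shard → queue [bridge, cache, peer, relay, shard]
Visit bridge; enqueue auth, broker, mirror, proxy → queue [cache, peer, relay, shard, auth, broker, mirror, proxy]
Visit cache; enqueue ledger → queue [peer, relay, shard, auth, broker, mirror, proxy, ledger]
Visit peer; enqueue hub → queue [relay, shard, auth, broker, mirror, proxy, ledger, hub]
Visit relay → queue [shard, auth, broker, mirror, proxy, ledger, hub]
Visit shard → queue [auth, broker, mirror, proxy, ledger, hub]
Visit auth; enqueue ingest → queue [broker, mirror, proxy, ledger, hub, ingest]
Visit broker; enqueue sink → queue [mirror, proxy, ledger, hub, ingest, sink]
Visit mirror → queue [proxy, ledger, hub, ingest, sink]
Visit proxy → queue [ledger, hub, ingest, sink]
Visit ledger → queue [hub, ingest, sink]
Visit hub → queue [ingest, sink]
Visit ingest → queue [sink]
Visit sink → queue []

Visit order: store, bridge, cache, peer, relay, shard, auth, broker, mirror, proxy, ledger, hub, ingest, sink

mirror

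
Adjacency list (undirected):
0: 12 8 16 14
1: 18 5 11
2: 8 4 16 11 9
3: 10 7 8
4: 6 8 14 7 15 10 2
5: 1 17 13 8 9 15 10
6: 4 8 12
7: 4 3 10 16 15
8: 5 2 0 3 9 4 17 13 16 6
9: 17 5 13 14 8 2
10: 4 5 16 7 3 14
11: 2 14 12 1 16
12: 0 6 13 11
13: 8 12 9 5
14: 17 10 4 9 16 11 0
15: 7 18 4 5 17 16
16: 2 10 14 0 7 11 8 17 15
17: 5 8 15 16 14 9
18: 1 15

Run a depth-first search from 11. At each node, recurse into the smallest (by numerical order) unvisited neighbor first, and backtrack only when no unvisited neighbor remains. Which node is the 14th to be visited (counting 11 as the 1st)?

3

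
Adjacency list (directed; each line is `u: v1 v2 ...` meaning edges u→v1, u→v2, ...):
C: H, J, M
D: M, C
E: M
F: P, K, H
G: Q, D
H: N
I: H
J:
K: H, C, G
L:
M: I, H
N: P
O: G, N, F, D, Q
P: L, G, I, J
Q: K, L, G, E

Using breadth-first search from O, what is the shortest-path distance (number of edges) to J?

3

Level 0: O
Level 1: D, F, G, N, Q
Level 2: C, E, H, K, L, M, P
Level 3: I, J
J first appears at level 3.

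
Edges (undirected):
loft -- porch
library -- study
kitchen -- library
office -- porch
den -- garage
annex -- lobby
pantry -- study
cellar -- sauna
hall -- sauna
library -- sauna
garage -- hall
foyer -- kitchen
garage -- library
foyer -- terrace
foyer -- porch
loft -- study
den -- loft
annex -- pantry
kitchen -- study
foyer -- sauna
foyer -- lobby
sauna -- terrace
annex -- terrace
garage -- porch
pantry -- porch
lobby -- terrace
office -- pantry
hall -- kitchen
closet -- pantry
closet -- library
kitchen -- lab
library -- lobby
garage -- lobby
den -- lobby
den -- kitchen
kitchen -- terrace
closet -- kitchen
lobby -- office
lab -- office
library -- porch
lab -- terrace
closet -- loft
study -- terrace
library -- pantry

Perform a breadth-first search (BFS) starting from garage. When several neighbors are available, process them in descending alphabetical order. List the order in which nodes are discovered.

garage -> porch -> lobby -> library -> hall -> den -> pantry -> office -> loft -> foyer -> terrace -> annex -> study -> sauna -> kitchen -> closet -> lab -> cellar

Visit garage; enqueue porch, lobby, library, hall, den → queue [porch, lobby, library, hall, den]
Visit porch; enqueue pantry, office, loft, foyer → queue [lobby, library, hall, den, pantry, office, loft, foyer]
Visit lobby; enqueue terrace, annex → queue [library, hall, den, pantry, office, loft, foyer, terrace, annex]
Visit library; enqueue study, sauna, kitchen, closet → queue [hall, den, pantry, office, loft, foyer, terrace, annex, study, sauna, kitchen, closet]
Visit hall → queue [den, pantry, office, loft, foyer, terrace, annex, study, sauna, kitchen, closet]
Visit den → queue [pantry, office, loft, foyer, terrace, annex, study, sauna, kitchen, closet]
Visit pantry → queue [office, loft, foyer, terrace, annex, study, sauna, kitchen, closet]
Visit office; enqueue lab → queue [loft, foyer, terrace, annex, study, sauna, kitchen, closet, lab]
Visit loft → queue [foyer, terrace, annex, study, sauna, kitchen, closet, lab]
Visit foyer → queue [terrace, annex, study, sauna, kitchen, closet, lab]
Visit terrace → queue [annex, study, sauna, kitchen, closet, lab]
Visit annex → queue [study, sauna, kitchen, closet, lab]
Visit study → queue [sauna, kitchen, closet, lab]
Visit sauna; enqueue cellar → queue [kitchen, closet, lab, cellar]
Visit kitchen → queue [closet, lab, cellar]
Visit closet → queue [lab, cellar]
Visit lab → queue [cellar]
Visit cellar → queue []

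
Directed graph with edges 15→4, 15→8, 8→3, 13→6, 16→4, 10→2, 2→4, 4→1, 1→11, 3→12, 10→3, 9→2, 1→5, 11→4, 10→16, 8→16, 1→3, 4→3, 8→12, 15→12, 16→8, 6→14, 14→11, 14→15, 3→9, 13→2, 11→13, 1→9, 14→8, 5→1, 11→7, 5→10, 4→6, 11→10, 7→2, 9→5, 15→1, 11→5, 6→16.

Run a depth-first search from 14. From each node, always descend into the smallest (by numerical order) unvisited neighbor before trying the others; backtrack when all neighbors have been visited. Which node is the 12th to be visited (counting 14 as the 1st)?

7

Visit 14
14 → 8
8 → 3
3 → 9
9 → 2
2 → 4
4 → 1
1 → 5
5 → 10
10 → 16
1 → 11
11 → 7
11 → 13
13 → 6
3 → 12
14 → 15

Visit order: 14, 8, 3, 9, 2, 4, 1, 5, 10, 16, 11, 7, 13, 6, 12, 15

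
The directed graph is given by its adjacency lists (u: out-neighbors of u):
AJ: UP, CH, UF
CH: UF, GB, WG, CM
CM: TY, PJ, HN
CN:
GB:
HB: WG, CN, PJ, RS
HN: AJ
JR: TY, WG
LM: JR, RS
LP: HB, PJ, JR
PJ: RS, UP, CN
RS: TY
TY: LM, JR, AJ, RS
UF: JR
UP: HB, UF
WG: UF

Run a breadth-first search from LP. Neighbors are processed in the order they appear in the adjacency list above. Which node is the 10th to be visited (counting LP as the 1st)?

UF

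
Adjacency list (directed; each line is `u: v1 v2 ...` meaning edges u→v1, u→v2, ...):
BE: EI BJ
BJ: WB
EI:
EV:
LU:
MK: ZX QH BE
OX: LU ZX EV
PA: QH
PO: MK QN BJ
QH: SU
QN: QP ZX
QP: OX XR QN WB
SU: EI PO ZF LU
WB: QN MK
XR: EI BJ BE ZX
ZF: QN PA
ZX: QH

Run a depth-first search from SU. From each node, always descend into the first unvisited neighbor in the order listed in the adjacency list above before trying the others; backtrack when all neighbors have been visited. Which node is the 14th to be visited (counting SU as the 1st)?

Visit SU
SU → EI
SU → PO
PO → MK
MK → ZX
ZX → QH
MK → BE
BE → BJ
BJ → WB
WB → QN
QN → QP
QP → OX
OX → LU
OX → EV
QP → XR
SU → ZF
ZF → PA

Visit order: SU, EI, PO, MK, ZX, QH, BE, BJ, WB, QN, QP, OX, LU, EV, XR, ZF, PA

EV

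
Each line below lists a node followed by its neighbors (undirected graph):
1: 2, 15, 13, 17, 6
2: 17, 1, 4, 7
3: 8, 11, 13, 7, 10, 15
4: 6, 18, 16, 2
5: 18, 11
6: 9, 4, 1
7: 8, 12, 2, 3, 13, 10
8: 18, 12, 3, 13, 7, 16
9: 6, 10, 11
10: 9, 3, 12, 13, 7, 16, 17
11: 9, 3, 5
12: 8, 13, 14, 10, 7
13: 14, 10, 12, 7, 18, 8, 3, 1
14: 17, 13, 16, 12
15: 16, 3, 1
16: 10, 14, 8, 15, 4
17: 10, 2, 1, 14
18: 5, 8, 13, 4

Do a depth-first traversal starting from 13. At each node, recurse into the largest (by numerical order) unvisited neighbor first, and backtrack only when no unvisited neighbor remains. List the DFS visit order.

13 18 8 16 15 3 11 9 10 17 14 12 7 2 4 6 1 5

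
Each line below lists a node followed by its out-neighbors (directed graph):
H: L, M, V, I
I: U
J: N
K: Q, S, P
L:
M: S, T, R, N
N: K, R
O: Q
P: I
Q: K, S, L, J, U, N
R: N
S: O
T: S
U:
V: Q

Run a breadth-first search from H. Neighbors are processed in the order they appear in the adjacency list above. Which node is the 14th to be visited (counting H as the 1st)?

J

Visit H; enqueue L, M, V, I → queue [L, M, V, I]
Visit L → queue [M, V, I]
Visit M; enqueue S, T, R, N → queue [V, I, S, T, R, N]
Visit V; enqueue Q → queue [I, S, T, R, N, Q]
Visit I; enqueue U → queue [S, T, R, N, Q, U]
Visit S; enqueue O → queue [T, R, N, Q, U, O]
Visit T → queue [R, N, Q, U, O]
Visit R → queue [N, Q, U, O]
Visit N; enqueue K → queue [Q, U, O, K]
Visit Q; enqueue J → queue [U, O, K, J]
Visit U → queue [O, K, J]
Visit O → queue [K, J]
Visit K; enqueue P → queue [J, P]
Visit J → queue [P]
Visit P → queue []

Visit order: H, L, M, V, I, S, T, R, N, Q, U, O, K, J, P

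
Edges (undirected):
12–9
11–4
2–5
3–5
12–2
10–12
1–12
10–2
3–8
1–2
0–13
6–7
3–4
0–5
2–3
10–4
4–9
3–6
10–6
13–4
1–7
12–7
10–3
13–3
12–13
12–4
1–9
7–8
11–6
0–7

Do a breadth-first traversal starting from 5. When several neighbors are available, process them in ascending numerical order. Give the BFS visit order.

5 0 2 3 7 13 1 10 12 4 6 8 9 11

Visit 5; enqueue 0, 2, 3 → queue [0, 2, 3]
Visit 0; enqueue 7, 13 → queue [2, 3, 7, 13]
Visit 2; enqueue 1, 10, 12 → queue [3, 7, 13, 1, 10, 12]
Visit 3; enqueue 4, 6, 8 → queue [7, 13, 1, 10, 12, 4, 6, 8]
Visit 7 → queue [13, 1, 10, 12, 4, 6, 8]
Visit 13 → queue [1, 10, 12, 4, 6, 8]
Visit 1; enqueue 9 → queue [10, 12, 4, 6, 8, 9]
Visit 10 → queue [12, 4, 6, 8, 9]
Visit 12 → queue [4, 6, 8, 9]
Visit 4; enqueue 11 → queue [6, 8, 9, 11]
Visit 6 → queue [8, 9, 11]
Visit 8 → queue [9, 11]
Visit 9 → queue [11]
Visit 11 → queue []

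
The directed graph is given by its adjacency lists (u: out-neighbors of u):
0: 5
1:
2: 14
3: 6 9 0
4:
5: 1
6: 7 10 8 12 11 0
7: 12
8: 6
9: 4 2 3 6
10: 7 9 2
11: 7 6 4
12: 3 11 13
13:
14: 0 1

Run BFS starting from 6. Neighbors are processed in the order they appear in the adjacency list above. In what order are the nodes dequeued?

6, 7, 10, 8, 12, 11, 0, 9, 2, 3, 13, 4, 5, 14, 1

Visit 6; enqueue 7, 10, 8, 12, 11, 0 → queue [7, 10, 8, 12, 11, 0]
Visit 7 → queue [10, 8, 12, 11, 0]
Visit 10; enqueue 9, 2 → queue [8, 12, 11, 0, 9, 2]
Visit 8 → queue [12, 11, 0, 9, 2]
Visit 12; enqueue 3, 13 → queue [11, 0, 9, 2, 3, 13]
Visit 11; enqueue 4 → queue [0, 9, 2, 3, 13, 4]
Visit 0; enqueue 5 → queue [9, 2, 3, 13, 4, 5]
Visit 9 → queue [2, 3, 13, 4, 5]
Visit 2; enqueue 14 → queue [3, 13, 4, 5, 14]
Visit 3 → queue [13, 4, 5, 14]
Visit 13 → queue [4, 5, 14]
Visit 4 → queue [5, 14]
Visit 5; enqueue 1 → queue [14, 1]
Visit 14 → queue [1]
Visit 1 → queue []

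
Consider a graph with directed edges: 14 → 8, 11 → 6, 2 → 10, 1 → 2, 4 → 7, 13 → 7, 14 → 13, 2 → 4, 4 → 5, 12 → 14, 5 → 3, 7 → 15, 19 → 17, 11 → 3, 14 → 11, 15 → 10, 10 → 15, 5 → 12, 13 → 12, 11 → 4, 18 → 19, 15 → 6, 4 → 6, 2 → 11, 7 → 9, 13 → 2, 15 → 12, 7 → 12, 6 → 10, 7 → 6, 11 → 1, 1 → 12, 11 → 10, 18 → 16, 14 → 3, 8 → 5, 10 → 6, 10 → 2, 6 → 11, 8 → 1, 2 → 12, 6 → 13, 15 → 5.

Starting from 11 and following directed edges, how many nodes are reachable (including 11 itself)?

15

BFS from 11 visits: 11, 1, 3, 4, 6, 10, 2, 12, 5, 7, 13, 15, 14, 9, 8
Reachable nodes: 15 of 19 total.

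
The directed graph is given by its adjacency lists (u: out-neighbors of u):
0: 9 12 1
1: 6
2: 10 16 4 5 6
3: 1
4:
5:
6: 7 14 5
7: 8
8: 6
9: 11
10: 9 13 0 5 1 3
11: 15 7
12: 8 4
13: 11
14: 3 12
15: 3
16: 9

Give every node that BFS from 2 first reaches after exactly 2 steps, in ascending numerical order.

0, 1, 3, 7, 9, 13, 14

Level 0: 2
Level 1: 4, 5, 6, 10, 16
Level 2: 0, 1, 3, 7, 9, 13, 14
Level 3: 8, 11, 12
Level 4: 15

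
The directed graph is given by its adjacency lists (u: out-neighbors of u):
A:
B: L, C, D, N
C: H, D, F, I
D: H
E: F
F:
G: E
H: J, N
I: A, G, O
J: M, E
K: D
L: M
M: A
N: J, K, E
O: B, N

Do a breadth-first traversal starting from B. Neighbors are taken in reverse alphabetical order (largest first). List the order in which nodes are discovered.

Visit B; enqueue N, L, D, C → queue [N, L, D, C]
Visit N; enqueue K, J, E → queue [L, D, C, K, J, E]
Visit L; enqueue M → queue [D, C, K, J, E, M]
Visit D; enqueue H → queue [C, K, J, E, M, H]
Visit C; enqueue I, F → queue [K, J, E, M, H, I, F]
Visit K → queue [J, E, M, H, I, F]
Visit J → queue [E, M, H, I, F]
Visit E → queue [M, H, I, F]
Visit M; enqueue A → queue [H, I, F, A]
Visit H → queue [I, F, A]
Visit I; enqueue O, G → queue [F, A, O, G]
Visit F → queue [A, O, G]
Visit A → queue [O, G]
Visit O → queue [G]
Visit G → queue []

B, N, L, D, C, K, J, E, M, H, I, F, A, O, G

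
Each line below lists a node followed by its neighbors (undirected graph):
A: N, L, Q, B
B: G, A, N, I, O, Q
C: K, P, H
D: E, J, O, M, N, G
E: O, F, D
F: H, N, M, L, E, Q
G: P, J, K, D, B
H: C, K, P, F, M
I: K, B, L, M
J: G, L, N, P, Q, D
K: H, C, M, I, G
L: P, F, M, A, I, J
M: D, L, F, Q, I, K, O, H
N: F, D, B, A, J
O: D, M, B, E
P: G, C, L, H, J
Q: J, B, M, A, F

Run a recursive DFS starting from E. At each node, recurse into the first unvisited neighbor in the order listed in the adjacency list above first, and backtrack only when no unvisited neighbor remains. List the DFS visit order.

Visit E
E → O
O → D
D → J
J → G
G → P
P → C
C → K
K → H
H → F
F → N
N → B
B → A
A → L
L → M
M → Q
M → I

E -> O -> D -> J -> G -> P -> C -> K -> H -> F -> N -> B -> A -> L -> M -> Q -> I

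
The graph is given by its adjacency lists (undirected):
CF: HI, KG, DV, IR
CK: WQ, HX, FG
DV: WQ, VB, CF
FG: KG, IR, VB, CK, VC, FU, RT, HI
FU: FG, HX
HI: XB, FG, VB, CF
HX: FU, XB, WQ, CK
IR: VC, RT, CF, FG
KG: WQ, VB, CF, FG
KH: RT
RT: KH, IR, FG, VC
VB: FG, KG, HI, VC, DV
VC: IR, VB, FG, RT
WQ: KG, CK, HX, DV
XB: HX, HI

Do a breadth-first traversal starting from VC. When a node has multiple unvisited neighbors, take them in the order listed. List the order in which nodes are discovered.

VC IR VB FG RT CF KG HI DV CK FU KH WQ XB HX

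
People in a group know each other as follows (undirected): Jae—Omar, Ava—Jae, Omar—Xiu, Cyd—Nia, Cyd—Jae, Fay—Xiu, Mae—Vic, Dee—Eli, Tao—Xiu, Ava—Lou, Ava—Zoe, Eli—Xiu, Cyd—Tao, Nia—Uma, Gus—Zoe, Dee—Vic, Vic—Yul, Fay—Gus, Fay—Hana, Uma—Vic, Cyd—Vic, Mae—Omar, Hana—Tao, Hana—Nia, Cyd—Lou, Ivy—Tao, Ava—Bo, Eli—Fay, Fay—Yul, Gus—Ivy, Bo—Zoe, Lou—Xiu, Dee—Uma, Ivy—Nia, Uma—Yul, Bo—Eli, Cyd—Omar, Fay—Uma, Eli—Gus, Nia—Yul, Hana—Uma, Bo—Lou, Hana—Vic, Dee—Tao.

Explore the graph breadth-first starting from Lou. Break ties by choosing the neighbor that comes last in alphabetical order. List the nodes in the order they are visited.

Visit Lou; enqueue Xiu, Cyd, Bo, Ava → queue [Xiu, Cyd, Bo, Ava]
Visit Xiu; enqueue Tao, Omar, Fay, Eli → queue [Cyd, Bo, Ava, Tao, Omar, Fay, Eli]
Visit Cyd; enqueue Vic, Nia, Jae → queue [Bo, Ava, Tao, Omar, Fay, Eli, Vic, Nia, Jae]
Visit Bo; enqueue Zoe → queue [Ava, Tao, Omar, Fay, Eli, Vic, Nia, Jae, Zoe]
Visit Ava → queue [Tao, Omar, Fay, Eli, Vic, Nia, Jae, Zoe]
Visit Tao; enqueue Ivy, Hana, Dee → queue [Omar, Fay, Eli, Vic, Nia, Jae, Zoe, Ivy, Hana, Dee]
Visit Omar; enqueue Mae → queue [Fay, Eli, Vic, Nia, Jae, Zoe, Ivy, Hana, Dee, Mae]
Visit Fay; enqueue Yul, Uma, Gus → queue [Eli, Vic, Nia, Jae, Zoe, Ivy, Hana, Dee, Mae, Yul, Uma, Gus]
Visit Eli → queue [Vic, Nia, Jae, Zoe, Ivy, Hana, Dee, Mae, Yul, Uma, Gus]
Visit Vic → queue [Nia, Jae, Zoe, Ivy, Hana, Dee, Mae, Yul, Uma, Gus]
Visit Nia → queue [Jae, Zoe, Ivy, Hana, Dee, Mae, Yul, Uma, Gus]
Visit Jae → queue [Zoe, Ivy, Hana, Dee, Mae, Yul, Uma, Gus]
Visit Zoe → queue [Ivy, Hana, Dee, Mae, Yul, Uma, Gus]
Visit Ivy → queue [Hana, Dee, Mae, Yul, Uma, Gus]
Visit Hana → queue [Dee, Mae, Yul, Uma, Gus]
Visit Dee → queue [Mae, Yul, Uma, Gus]
Visit Mae → queue [Yul, Uma, Gus]
Visit Yul → queue [Uma, Gus]
Visit Uma → queue [Gus]
Visit Gus → queue []

Lou -> Xiu -> Cyd -> Bo -> Ava -> Tao -> Omar -> Fay -> Eli -> Vic -> Nia -> Jae -> Zoe -> Ivy -> Hana -> Dee -> Mae -> Yul -> Uma -> Gus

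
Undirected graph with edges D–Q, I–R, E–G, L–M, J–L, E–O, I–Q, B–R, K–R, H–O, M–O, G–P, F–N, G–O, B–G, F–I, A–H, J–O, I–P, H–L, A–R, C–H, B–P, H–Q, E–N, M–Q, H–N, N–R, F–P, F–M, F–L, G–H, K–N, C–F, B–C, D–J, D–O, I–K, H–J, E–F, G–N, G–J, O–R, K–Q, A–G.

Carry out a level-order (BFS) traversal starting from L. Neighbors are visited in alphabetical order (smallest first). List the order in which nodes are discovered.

L -> F -> H -> J -> M -> C -> E -> I -> N -> P -> A -> G -> O -> Q -> D -> B -> K -> R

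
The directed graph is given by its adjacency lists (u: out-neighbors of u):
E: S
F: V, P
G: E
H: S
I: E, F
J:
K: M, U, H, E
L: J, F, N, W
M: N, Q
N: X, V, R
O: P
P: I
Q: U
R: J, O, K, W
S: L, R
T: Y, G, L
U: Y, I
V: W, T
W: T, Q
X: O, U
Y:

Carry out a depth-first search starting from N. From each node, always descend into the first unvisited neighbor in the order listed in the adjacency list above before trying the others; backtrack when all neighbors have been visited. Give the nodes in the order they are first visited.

Visit N
N → X
X → O
O → P
P → I
I → E
E → S
S → L
L → J
L → F
F → V
V → W
W → T
T → Y
T → G
W → Q
Q → U
S → R
R → K
K → M
K → H

N, X, O, P, I, E, S, L, J, F, V, W, T, Y, G, Q, U, R, K, M, H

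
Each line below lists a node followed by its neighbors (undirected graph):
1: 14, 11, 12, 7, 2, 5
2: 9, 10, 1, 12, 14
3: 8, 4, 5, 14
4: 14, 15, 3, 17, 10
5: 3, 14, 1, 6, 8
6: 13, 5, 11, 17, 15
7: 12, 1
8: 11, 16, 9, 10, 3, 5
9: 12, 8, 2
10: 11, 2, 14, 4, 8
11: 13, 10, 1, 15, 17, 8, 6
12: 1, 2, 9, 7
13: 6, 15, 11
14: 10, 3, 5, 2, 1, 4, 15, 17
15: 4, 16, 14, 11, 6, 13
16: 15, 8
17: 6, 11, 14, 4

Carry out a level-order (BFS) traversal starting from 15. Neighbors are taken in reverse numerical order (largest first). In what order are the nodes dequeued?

15 -> 16 -> 14 -> 13 -> 11 -> 6 -> 4 -> 8 -> 17 -> 10 -> 5 -> 3 -> 2 -> 1 -> 9 -> 12 -> 7

Visit 15; enqueue 16, 14, 13, 11, 6, 4 → queue [16, 14, 13, 11, 6, 4]
Visit 16; enqueue 8 → queue [14, 13, 11, 6, 4, 8]
Visit 14; enqueue 17, 10, 5, 3, 2, 1 → queue [13, 11, 6, 4, 8, 17, 10, 5, 3, 2, 1]
Visit 13 → queue [11, 6, 4, 8, 17, 10, 5, 3, 2, 1]
Visit 11 → queue [6, 4, 8, 17, 10, 5, 3, 2, 1]
Visit 6 → queue [4, 8, 17, 10, 5, 3, 2, 1]
Visit 4 → queue [8, 17, 10, 5, 3, 2, 1]
Visit 8; enqueue 9 → queue [17, 10, 5, 3, 2, 1, 9]
Visit 17 → queue [10, 5, 3, 2, 1, 9]
Visit 10 → queue [5, 3, 2, 1, 9]
Visit 5 → queue [3, 2, 1, 9]
Visit 3 → queue [2, 1, 9]
Visit 2; enqueue 12 → queue [1, 9, 12]
Visit 1; enqueue 7 → queue [9, 12, 7]
Visit 9 → queue [12, 7]
Visit 12 → queue [7]
Visit 7 → queue []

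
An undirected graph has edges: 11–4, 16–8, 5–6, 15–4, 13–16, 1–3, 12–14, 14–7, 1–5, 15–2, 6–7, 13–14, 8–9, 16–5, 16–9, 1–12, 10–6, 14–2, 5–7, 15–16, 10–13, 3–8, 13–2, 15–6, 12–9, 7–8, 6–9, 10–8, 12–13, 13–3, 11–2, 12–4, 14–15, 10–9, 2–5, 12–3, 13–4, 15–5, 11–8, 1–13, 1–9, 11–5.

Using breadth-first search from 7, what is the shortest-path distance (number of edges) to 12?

Level 0: 7
Level 1: 5, 6, 8, 14
Level 2: 1, 2, 3, 9, 10, 11, 12, 13, 15, 16
Level 3: 4
12 first appears at level 2.

2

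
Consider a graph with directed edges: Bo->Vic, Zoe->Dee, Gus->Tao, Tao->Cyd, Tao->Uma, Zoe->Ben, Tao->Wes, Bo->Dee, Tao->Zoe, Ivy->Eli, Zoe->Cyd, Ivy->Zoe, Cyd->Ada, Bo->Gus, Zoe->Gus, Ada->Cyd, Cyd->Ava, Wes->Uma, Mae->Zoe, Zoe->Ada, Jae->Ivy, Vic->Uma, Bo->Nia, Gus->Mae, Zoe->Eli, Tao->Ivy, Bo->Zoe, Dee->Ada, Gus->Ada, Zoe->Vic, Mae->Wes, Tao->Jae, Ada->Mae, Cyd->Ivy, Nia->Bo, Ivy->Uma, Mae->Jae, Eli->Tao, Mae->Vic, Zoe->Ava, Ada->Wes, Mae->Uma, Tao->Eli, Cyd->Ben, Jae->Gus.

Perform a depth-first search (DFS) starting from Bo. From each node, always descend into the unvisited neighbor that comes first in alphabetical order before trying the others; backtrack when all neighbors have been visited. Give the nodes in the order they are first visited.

Bo, Dee, Ada, Cyd, Ava, Ben, Ivy, Eli, Tao, Jae, Gus, Mae, Uma, Vic, Wes, Zoe, Nia

Visit Bo
Bo → Dee
Dee → Ada
Ada → Cyd
Cyd → Ava
Cyd → Ben
Cyd → Ivy
Ivy → Eli
Eli → Tao
Tao → Jae
Jae → Gus
Gus → Mae
Mae → Uma
Mae → Vic
Mae → Wes
Mae → Zoe
Bo → Nia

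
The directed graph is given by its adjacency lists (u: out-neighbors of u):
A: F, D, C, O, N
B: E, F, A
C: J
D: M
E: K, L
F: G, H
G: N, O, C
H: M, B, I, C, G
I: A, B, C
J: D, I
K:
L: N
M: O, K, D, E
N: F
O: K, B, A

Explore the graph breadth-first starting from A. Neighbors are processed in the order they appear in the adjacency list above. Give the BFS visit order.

A, F, D, C, O, N, G, H, M, J, K, B, I, E, L

Visit A; enqueue F, D, C, O, N → queue [F, D, C, O, N]
Visit F; enqueue G, H → queue [D, C, O, N, G, H]
Visit D; enqueue M → queue [C, O, N, G, H, M]
Visit C; enqueue J → queue [O, N, G, H, M, J]
Visit O; enqueue K, B → queue [N, G, H, M, J, K, B]
Visit N → queue [G, H, M, J, K, B]
Visit G → queue [H, M, J, K, B]
Visit H; enqueue I → queue [M, J, K, B, I]
Visit M; enqueue E → queue [J, K, B, I, E]
Visit J → queue [K, B, I, E]
Visit K → queue [B, I, E]
Visit B → queue [I, E]
Visit I → queue [E]
Visit E; enqueue L → queue [L]
Visit L → queue []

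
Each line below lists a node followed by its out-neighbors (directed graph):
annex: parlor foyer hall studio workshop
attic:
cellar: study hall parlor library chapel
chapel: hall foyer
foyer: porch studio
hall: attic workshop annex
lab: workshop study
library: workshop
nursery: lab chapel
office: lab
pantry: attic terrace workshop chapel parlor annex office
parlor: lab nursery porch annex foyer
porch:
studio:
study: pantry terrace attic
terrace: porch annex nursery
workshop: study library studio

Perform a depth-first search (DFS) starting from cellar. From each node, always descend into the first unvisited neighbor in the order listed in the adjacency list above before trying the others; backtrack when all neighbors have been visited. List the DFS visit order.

cellar -> study -> pantry -> attic -> terrace -> porch -> annex -> parlor -> lab -> workshop -> library -> studio -> nursery -> chapel -> hall -> foyer -> office

Visit cellar
cellar → study
study → pantry
pantry → attic
pantry → terrace
terrace → porch
terrace → annex
annex → parlor
parlor → lab
lab → workshop
workshop → library
workshop → studio
parlor → nursery
nursery → chapel
chapel → hall
chapel → foyer
pantry → office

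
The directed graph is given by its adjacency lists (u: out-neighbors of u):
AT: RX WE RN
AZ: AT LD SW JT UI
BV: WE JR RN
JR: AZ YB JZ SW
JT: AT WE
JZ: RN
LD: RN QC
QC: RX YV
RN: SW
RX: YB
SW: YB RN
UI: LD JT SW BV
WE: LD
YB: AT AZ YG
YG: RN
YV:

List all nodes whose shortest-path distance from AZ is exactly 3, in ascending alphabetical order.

Level 0: AZ
Level 1: AT, JT, LD, SW, UI
Level 2: BV, QC, RN, RX, WE, YB
Level 3: JR, YG, YV
Level 4: JZ

JR, YG, YV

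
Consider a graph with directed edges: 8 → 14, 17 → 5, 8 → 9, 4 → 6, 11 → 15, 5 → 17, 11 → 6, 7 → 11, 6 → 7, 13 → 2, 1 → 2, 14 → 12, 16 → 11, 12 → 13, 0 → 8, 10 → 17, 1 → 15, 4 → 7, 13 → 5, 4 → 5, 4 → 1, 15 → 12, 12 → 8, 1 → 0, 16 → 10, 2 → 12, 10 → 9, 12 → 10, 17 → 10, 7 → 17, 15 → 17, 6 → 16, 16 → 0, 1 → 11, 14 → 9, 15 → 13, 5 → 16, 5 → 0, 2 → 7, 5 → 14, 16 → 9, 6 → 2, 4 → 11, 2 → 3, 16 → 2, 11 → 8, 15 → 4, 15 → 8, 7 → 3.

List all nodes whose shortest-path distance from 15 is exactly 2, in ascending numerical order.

Level 0: 15
Level 1: 4, 8, 12, 13, 17
Level 2: 1, 2, 5, 6, 7, 9, 10, 11, 14
Level 3: 0, 3, 16

1, 2, 5, 6, 7, 9, 10, 11, 14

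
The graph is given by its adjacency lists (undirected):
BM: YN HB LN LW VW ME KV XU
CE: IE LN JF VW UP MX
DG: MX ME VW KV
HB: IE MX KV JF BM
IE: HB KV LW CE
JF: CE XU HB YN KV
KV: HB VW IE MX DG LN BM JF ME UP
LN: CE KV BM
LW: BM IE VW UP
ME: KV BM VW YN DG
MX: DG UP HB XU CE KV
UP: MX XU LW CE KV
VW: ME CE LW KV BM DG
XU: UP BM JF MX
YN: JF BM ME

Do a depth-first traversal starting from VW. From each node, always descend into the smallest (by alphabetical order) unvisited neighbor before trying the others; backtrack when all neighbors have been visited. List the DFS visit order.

VW, BM, HB, IE, CE, JF, KV, DG, ME, YN, MX, UP, LW, XU, LN

Visit VW
VW → BM
BM → HB
HB → IE
IE → CE
CE → JF
JF → KV
KV → DG
DG → ME
ME → YN
DG → MX
MX → UP
UP → LW
UP → XU
KV → LN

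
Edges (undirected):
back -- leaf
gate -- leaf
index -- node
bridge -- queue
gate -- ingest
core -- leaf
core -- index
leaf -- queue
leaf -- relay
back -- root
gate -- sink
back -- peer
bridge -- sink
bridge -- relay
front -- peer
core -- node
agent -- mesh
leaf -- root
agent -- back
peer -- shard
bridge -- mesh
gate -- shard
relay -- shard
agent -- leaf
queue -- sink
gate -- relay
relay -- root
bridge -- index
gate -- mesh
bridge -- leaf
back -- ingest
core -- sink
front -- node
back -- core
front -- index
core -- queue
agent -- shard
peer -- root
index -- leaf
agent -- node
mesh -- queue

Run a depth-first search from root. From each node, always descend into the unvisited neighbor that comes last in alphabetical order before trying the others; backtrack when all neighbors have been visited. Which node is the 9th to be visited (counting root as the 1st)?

Visit root
root → relay
relay → shard
shard → peer
peer → front
front → node
node → index
index → leaf
leaf → queue
queue → sink
sink → gate
gate → mesh
mesh → bridge
mesh → agent
agent → back
back → ingest
back → core

Visit order: root, relay, shard, peer, front, node, index, leaf, queue, sink, gate, mesh, bridge, agent, back, ingest, core

queue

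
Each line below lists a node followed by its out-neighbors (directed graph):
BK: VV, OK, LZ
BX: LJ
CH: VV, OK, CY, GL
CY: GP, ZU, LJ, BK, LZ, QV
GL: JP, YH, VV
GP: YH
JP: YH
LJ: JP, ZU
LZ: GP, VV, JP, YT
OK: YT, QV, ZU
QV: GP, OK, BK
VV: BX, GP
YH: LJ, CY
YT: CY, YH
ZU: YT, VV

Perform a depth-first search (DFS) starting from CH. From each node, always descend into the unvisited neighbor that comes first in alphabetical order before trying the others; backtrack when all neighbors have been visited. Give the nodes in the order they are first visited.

Visit CH
CH → CY
CY → BK
BK → LZ
LZ → GP
GP → YH
YH → LJ
LJ → JP
LJ → ZU
ZU → VV
VV → BX
ZU → YT
BK → OK
OK → QV
CH → GL

CH CY BK LZ GP YH LJ JP ZU VV BX YT OK QV GL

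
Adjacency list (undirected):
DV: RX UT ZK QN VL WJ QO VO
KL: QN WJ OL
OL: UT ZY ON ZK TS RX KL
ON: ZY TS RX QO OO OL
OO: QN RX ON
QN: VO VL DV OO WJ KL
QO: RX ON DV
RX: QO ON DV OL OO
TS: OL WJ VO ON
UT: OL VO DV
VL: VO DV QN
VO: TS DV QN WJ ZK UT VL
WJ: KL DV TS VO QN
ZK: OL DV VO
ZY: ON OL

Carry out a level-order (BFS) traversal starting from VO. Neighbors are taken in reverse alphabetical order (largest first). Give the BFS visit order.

VO -> ZK -> WJ -> VL -> UT -> TS -> QN -> DV -> OL -> KL -> ON -> OO -> RX -> QO -> ZY

Visit VO; enqueue ZK, WJ, VL, UT, TS, QN, DV → queue [ZK, WJ, VL, UT, TS, QN, DV]
Visit ZK; enqueue OL → queue [WJ, VL, UT, TS, QN, DV, OL]
Visit WJ; enqueue KL → queue [VL, UT, TS, QN, DV, OL, KL]
Visit VL → queue [UT, TS, QN, DV, OL, KL]
Visit UT → queue [TS, QN, DV, OL, KL]
Visit TS; enqueue ON → queue [QN, DV, OL, KL, ON]
Visit QN; enqueue OO → queue [DV, OL, KL, ON, OO]
Visit DV; enqueue RX, QO → queue [OL, KL, ON, OO, RX, QO]
Visit OL; enqueue ZY → queue [KL, ON, OO, RX, QO, ZY]
Visit KL → queue [ON, OO, RX, QO, ZY]
Visit ON → queue [OO, RX, QO, ZY]
Visit OO → queue [RX, QO, ZY]
Visit RX → queue [QO, ZY]
Visit QO → queue [ZY]
Visit ZY → queue []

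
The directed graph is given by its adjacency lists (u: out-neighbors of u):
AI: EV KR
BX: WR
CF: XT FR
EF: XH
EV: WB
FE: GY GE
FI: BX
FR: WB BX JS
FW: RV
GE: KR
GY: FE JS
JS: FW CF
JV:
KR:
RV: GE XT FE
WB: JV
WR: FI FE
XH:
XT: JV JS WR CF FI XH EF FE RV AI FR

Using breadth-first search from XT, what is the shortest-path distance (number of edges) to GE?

2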